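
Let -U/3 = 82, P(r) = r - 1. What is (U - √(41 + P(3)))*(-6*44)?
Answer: 64944 + 264*√43 ≈ 66675.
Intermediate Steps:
P(r) = -1 + r
U = -246 (U = -3*82 = -246)
(U - √(41 + P(3)))*(-6*44) = (-246 - √(41 + (-1 + 3)))*(-6*44) = (-246 - √(41 + 2))*(-264) = (-246 - √43)*(-264) = 64944 + 264*√43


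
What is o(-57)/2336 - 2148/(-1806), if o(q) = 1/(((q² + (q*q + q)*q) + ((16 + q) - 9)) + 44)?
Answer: 149445501587/125651106336 ≈ 1.1894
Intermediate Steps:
o(q) = 1/(51 + q + q² + q*(q + q²)) (o(q) = 1/(((q² + (q² + q)*q) + (7 + q)) + 44) = 1/(((q² + (q + q²)*q) + (7 + q)) + 44) = 1/(((q² + q*(q + q²)) + (7 + q)) + 44) = 1/((7 + q + q² + q*(q + q²)) + 44) = 1/(51 + q + q² + q*(q + q²)))
o(-57)/2336 - 2148/(-1806) = 1/((51 - 57 + (-57)³ + 2*(-57)²)*2336) - 2148/(-1806) = (1/2336)/(51 - 57 - 185193 + 2*3249) - 2148*(-1/1806) = (1/2336)/(51 - 57 - 185193 + 6498) + 358/301 = (1/2336)/(-178701) + 358/301 = -1/178701*1/2336 + 358/301 = -1/417445536 + 358/301 = 149445501587/125651106336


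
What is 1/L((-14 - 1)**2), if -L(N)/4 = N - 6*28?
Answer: -1/228 ≈ -0.0043860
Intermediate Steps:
L(N) = 672 - 4*N (L(N) = -4*(N - 6*28) = -4*(N - 168) = -4*(-168 + N) = 672 - 4*N)
1/L((-14 - 1)**2) = 1/(672 - 4*(-14 - 1)**2) = 1/(672 - 4*(-15)**2) = 1/(672 - 4*225) = 1/(672 - 900) = 1/(-228) = -1/228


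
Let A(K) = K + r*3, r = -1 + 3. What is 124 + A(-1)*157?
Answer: 909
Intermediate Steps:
r = 2
A(K) = 6 + K (A(K) = K + 2*3 = K + 6 = 6 + K)
124 + A(-1)*157 = 124 + (6 - 1)*157 = 124 + 5*157 = 124 + 785 = 909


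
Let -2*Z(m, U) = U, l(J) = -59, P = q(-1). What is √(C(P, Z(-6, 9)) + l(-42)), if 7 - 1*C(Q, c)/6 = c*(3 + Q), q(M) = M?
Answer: √37 ≈ 6.0828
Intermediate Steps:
P = -1
Z(m, U) = -U/2
C(Q, c) = 42 - 6*c*(3 + Q)
√(C(P, Z(-6, 9)) + l(-42)) = √((42 - (-9)*9 - 6*(-1)*(-½*9)) - 59) = √((42 - 18*(-9/2) - 6*(-1)*(-9/2)) - 59) = √((42 + 81 - 27) - 59) = √(96 - 59) = √37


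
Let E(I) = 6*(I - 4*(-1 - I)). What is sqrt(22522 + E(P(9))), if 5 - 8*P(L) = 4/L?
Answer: sqrt(812271)/6 ≈ 150.21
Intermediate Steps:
P(L) = 5/8 - 1/(2*L)
E(I) = 24 + 30*I (E(I) = 6*(I + (4 + 4*I)) = 6*(4 + 5*I) = 24 + 30*I)
sqrt(22522 + E(P(9))) = sqrt(22522 + (24 + 30*((1/8)*(-4 + 5*9)/9))) = sqrt(22522 + (24 + 30*((1/8)*(1/9)*(-4 + 45)))) = sqrt(22522 + (24 + 30*((1/8)*(1/9)*41))) = sqrt(22522 + (24 + 30*(41/72))) = sqrt(22522 + (24 + 205/12)) = sqrt(22522 + 493/12) = sqrt(270757/12) = sqrt(812271)/6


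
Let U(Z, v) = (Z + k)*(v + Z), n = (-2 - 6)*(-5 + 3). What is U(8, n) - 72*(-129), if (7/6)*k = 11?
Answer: 67944/7 ≈ 9706.3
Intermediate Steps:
k = 66/7 (k = (6/7)*11 = 66/7 ≈ 9.4286)
n = 16 (n = -8*(-2) = 16)
U(Z, v) = (66/7 + Z)*(Z + v) (U(Z, v) = (Z + 66/7)*(v + Z) = (66/7 + Z)*(Z + v))
U(8, n) - 72*(-129) = (8² + (66/7)*8 + (66/7)*16 + 8*16) - 72*(-129) = (64 + 528/7 + 1056/7 + 128) + 9288 = 2928/7 + 9288 = 67944/7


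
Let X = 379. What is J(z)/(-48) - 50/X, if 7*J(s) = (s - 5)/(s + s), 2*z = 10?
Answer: -50/379 ≈ -0.13193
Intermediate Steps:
z = 5 (z = (½)*10 = 5)
J(s) = (-5 + s)/(14*s) (J(s) = ((s - 5)/(s + s))/7 = ((-5 + s)/((2*s)))/7 = ((-5 + s)*(1/(2*s)))/7 = ((-5 + s)/(2*s))/7 = (-5 + s)/(14*s))
J(z)/(-48) - 50/X = ((1/14)*(-5 + 5)/5)/(-48) - 50/379 = ((1/14)*(⅕)*0)*(-1/48) - 50*1/379 = 0*(-1/48) - 50/379 = 0 - 50/379 = -50/379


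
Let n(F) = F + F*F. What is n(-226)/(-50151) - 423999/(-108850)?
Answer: 5242983783/1819645450 ≈ 2.8813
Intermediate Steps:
n(F) = F + F²
n(-226)/(-50151) - 423999/(-108850) = -226*(1 - 226)/(-50151) - 423999/(-108850) = -226*(-225)*(-1/50151) - 423999*(-1/108850) = 50850*(-1/50151) + 423999/108850 = -16950/16717 + 423999/108850 = 5242983783/1819645450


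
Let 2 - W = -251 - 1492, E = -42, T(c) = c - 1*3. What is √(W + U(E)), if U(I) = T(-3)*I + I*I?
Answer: √3761 ≈ 61.327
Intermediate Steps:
T(c) = -3 + c (T(c) = c - 3 = -3 + c)
U(I) = I² - 6*I (U(I) = (-3 - 3)*I + I*I = -6*I + I² = I² - 6*I)
W = 1745 (W = 2 - (-251 - 1492) = 2 - 1*(-1743) = 2 + 1743 = 1745)
√(W + U(E)) = √(1745 - 42*(-6 - 42)) = √(1745 - 42*(-48)) = √(1745 + 2016) = √3761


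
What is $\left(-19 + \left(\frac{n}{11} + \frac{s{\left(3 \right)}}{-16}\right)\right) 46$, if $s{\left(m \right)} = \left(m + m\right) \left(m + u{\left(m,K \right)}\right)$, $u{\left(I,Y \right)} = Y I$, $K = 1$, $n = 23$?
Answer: $- \frac{19389}{22} \approx -881.32$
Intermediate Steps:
$u{\left(I,Y \right)} = I Y$
$s{\left(m \right)} = 4 m^{2}$ ($s{\left(m \right)} = \left(m + m\right) \left(m + m 1\right) = 2 m \left(m + m\right) = 2 m 2 m = 4 m^{2}$)
$\left(-19 + \left(\frac{n}{11} + \frac{s{\left(3 \right)}}{-16}\right)\right) 46 = \left(-19 + \left(\frac{23}{11} + \frac{4 \cdot 3^{2}}{-16}\right)\right) 46 = \left(-19 + \left(23 \cdot \frac{1}{11} + 4 \cdot 9 \left(- \frac{1}{16}\right)\right)\right) 46 = \left(-19 + \left(\frac{23}{11} + 36 \left(- \frac{1}{16}\right)\right)\right) 46 = \left(-19 + \left(\frac{23}{11} - \frac{9}{4}\right)\right) 46 = \left(-19 - \frac{7}{44}\right) 46 = \left(- \frac{843}{44}\right) 46 = - \frac{19389}{22}$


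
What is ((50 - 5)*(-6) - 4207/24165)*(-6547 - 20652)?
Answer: 177575661643/24165 ≈ 7.3485e+6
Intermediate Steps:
((50 - 5)*(-6) - 4207/24165)*(-6547 - 20652) = (45*(-6) - 4207*1/24165)*(-27199) = (-270 - 4207/24165)*(-27199) = -6528757/24165*(-27199) = 177575661643/24165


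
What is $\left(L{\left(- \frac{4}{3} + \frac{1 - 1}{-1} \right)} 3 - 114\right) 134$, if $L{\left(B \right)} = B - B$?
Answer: $-15276$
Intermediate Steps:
$L{\left(B \right)} = 0$
$\left(L{\left(- \frac{4}{3} + \frac{1 - 1}{-1} \right)} 3 - 114\right) 134 = \left(0 \cdot 3 - 114\right) 134 = \left(0 - 114\right) 134 = \left(-114\right) 134 = -15276$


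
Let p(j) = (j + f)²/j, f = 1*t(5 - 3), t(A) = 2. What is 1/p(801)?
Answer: 801/644809 ≈ 0.0012422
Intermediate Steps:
f = 2 (f = 1*2 = 2)
p(j) = (2 + j)²/j (p(j) = (j + 2)²/j = (2 + j)²/j)
1/p(801) = 1/((2 + 801)²/801) = 1/((1/801)*803²) = 1/((1/801)*644809) = 1/(644809/801) = 801/644809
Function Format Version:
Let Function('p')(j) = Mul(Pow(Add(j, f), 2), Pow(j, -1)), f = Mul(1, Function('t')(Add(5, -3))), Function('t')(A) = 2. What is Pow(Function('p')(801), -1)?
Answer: Rational(801, 644809) ≈ 0.0012422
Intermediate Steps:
f = 2 (f = Mul(1, 2) = 2)
Function('p')(j) = Mul(Pow(j, -1), Pow(Add(2, j), 2)) (Function('p')(j) = Mul(Pow(Add(j, 2), 2), Pow(j, -1)) = Mul(Pow(Add(2, j), 2), Pow(j, -1)) = Mul(Pow(j, -1), Pow(Add(2, j), 2)))
Pow(Function('p')(801), -1) = Pow(Mul(Pow(801, -1), Pow(Add(2, 801), 2)), -1) = Pow(Mul(Rational(1, 801), Pow(803, 2)), -1) = Pow(Mul(Rational(1, 801), 644809), -1) = Pow(Rational(644809, 801), -1) = Rational(801, 644809)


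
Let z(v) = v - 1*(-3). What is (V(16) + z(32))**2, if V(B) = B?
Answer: 2601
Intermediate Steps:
z(v) = 3 + v (z(v) = v + 3 = 3 + v)
(V(16) + z(32))**2 = (16 + (3 + 32))**2 = (16 + 35)**2 = 51**2 = 2601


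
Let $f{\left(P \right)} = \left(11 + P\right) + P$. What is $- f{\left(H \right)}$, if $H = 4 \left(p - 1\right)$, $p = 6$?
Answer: $-51$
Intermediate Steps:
$H = 20$ ($H = 4 \left(6 - 1\right) = 4 \cdot 5 = 20$)
$f{\left(P \right)} = 11 + 2 P$
$- f{\left(H \right)} = - (11 + 2 \cdot 20) = - (11 + 40) = \left(-1\right) 51 = -51$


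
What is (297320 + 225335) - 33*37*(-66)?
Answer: 603241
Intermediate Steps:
(297320 + 225335) - 33*37*(-66) = 522655 - 1221*(-66) = 522655 + 80586 = 603241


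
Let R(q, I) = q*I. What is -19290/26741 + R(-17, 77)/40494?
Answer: -48007837/63697062 ≈ -0.75369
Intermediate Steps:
R(q, I) = I*q
-19290/26741 + R(-17, 77)/40494 = -19290/26741 + (77*(-17))/40494 = -19290*1/26741 - 1309*1/40494 = -19290/26741 - 77/2382 = -48007837/63697062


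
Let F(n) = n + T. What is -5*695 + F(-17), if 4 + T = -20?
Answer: -3516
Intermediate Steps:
T = -24 (T = -4 - 20 = -24)
F(n) = -24 + n (F(n) = n - 24 = -24 + n)
-5*695 + F(-17) = -5*695 + (-24 - 17) = -3475 - 41 = -3516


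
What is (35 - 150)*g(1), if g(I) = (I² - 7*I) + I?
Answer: 575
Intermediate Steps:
g(I) = I² - 6*I
(35 - 150)*g(1) = (35 - 150)*(1*(-6 + 1)) = -115*(-5) = 575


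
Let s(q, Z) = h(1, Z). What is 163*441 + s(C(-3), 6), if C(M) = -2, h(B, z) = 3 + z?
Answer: 71892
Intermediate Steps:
s(q, Z) = 3 + Z
163*441 + s(C(-3), 6) = 163*441 + (3 + 6) = 71883 + 9 = 71892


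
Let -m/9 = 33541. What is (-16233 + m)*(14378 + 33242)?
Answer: -15148017240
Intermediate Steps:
m = -301869 (m = -9*33541 = -301869)
(-16233 + m)*(14378 + 33242) = (-16233 - 301869)*(14378 + 33242) = -318102*47620 = -15148017240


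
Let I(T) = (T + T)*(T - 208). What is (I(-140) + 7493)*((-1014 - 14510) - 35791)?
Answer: -5384636895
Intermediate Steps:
I(T) = 2*T*(-208 + T) (I(T) = (2*T)*(-208 + T) = 2*T*(-208 + T))
(I(-140) + 7493)*((-1014 - 14510) - 35791) = (2*(-140)*(-208 - 140) + 7493)*((-1014 - 14510) - 35791) = (2*(-140)*(-348) + 7493)*(-15524 - 35791) = (97440 + 7493)*(-51315) = 104933*(-51315) = -5384636895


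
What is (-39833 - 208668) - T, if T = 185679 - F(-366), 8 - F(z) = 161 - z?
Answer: -434699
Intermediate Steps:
F(z) = -153 + z (F(z) = 8 - (161 - z) = 8 + (-161 + z) = -153 + z)
T = 186198 (T = 185679 - (-153 - 366) = 185679 - 1*(-519) = 185679 + 519 = 186198)
(-39833 - 208668) - T = (-39833 - 208668) - 1*186198 = -248501 - 186198 = -434699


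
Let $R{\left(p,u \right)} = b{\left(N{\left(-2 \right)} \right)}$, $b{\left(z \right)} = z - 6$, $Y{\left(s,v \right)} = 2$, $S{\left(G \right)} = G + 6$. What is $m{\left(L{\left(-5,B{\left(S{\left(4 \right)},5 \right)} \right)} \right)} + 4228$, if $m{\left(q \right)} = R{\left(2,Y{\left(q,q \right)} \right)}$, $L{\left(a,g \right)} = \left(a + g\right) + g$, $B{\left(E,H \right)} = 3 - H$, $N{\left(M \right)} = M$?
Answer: $4220$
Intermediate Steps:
$S{\left(G \right)} = 6 + G$
$L{\left(a,g \right)} = a + 2 g$
$b{\left(z \right)} = -6 + z$ ($b{\left(z \right)} = z - 6 = -6 + z$)
$R{\left(p,u \right)} = -8$ ($R{\left(p,u \right)} = -6 - 2 = -8$)
$m{\left(q \right)} = -8$
$m{\left(L{\left(-5,B{\left(S{\left(4 \right)},5 \right)} \right)} \right)} + 4228 = -8 + 4228 = 4220$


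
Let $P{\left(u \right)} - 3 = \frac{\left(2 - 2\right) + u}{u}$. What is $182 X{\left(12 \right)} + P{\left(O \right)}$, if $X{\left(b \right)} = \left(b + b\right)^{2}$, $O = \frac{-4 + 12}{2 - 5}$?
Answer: $104836$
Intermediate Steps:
$O = - \frac{8}{3}$ ($O = \frac{8}{-3} = 8 \left(- \frac{1}{3}\right) = - \frac{8}{3} \approx -2.6667$)
$X{\left(b \right)} = 4 b^{2}$ ($X{\left(b \right)} = \left(2 b\right)^{2} = 4 b^{2}$)
$P{\left(u \right)} = 4$ ($P{\left(u \right)} = 3 + \frac{\left(2 - 2\right) + u}{u} = 3 + \frac{0 + u}{u} = 3 + \frac{u}{u} = 3 + 1 = 4$)
$182 X{\left(12 \right)} + P{\left(O \right)} = 182 \cdot 4 \cdot 12^{2} + 4 = 182 \cdot 4 \cdot 144 + 4 = 182 \cdot 576 + 4 = 104832 + 4 = 104836$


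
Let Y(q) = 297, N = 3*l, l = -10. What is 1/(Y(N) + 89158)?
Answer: 1/89455 ≈ 1.1179e-5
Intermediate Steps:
N = -30 (N = 3*(-10) = -30)
1/(Y(N) + 89158) = 1/(297 + 89158) = 1/89455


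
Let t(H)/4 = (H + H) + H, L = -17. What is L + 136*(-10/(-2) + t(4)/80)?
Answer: 3723/5 ≈ 744.60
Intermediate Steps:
t(H) = 12*H (t(H) = 4*((H + H) + H) = 4*(2*H + H) = 4*(3*H) = 12*H)
L + 136*(-10/(-2) + t(4)/80) = -17 + 136*(-10/(-2) + (12*4)/80) = -17 + 136*(-10*(-½) + 48*(1/80)) = -17 + 136*(5 + ⅗) = -17 + 136*(28/5) = -17 + 3808/5 = 3723/5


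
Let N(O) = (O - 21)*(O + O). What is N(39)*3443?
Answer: 4833972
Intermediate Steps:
N(O) = 2*O*(-21 + O) (N(O) = (-21 + O)*(2*O) = 2*O*(-21 + O))
N(39)*3443 = (2*39*(-21 + 39))*3443 = (2*39*18)*3443 = 1404*3443 = 4833972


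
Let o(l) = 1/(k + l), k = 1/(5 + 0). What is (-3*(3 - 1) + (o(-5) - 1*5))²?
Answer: 72361/576 ≈ 125.63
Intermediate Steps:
k = ⅕ (k = 1/5 = ⅕ ≈ 0.20000)
o(l) = 1/(⅕ + l)
(-3*(3 - 1) + (o(-5) - 1*5))² = (-3*(3 - 1) + (5/(1 + 5*(-5)) - 1*5))² = (-3*2 + (5/(1 - 25) - 5))² = (-6 + (5/(-24) - 5))² = (-6 + (5*(-1/24) - 5))² = (-6 + (-5/24 - 5))² = (-6 - 125/24)² = (-269/24)² = 72361/576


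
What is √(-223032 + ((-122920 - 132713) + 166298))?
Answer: I*√312367 ≈ 558.9*I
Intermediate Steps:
√(-223032 + ((-122920 - 132713) + 166298)) = √(-223032 + (-255633 + 166298)) = √(-223032 - 89335) = √(-312367) = I*√312367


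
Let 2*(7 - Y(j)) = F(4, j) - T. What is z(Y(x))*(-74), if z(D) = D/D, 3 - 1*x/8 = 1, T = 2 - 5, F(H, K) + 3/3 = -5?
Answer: -74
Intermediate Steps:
F(H, K) = -6 (F(H, K) = -1 - 5 = -6)
T = -3
x = 16 (x = 24 - 8*1 = 24 - 8 = 16)
Y(j) = 17/2 (Y(j) = 7 - (-6 - 1*(-3))/2 = 7 - (-6 + 3)/2 = 7 - 1/2*(-3) = 7 + 3/2 = 17/2)
z(D) = 1
z(Y(x))*(-74) = 1*(-74) = -74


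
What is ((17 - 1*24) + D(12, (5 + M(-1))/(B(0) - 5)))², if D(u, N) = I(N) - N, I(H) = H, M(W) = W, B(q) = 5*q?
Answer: 49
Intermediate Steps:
D(u, N) = 0 (D(u, N) = N - N = 0)
((17 - 1*24) + D(12, (5 + M(-1))/(B(0) - 5)))² = ((17 - 1*24) + 0)² = ((17 - 24) + 0)² = (-7 + 0)² = (-7)² = 49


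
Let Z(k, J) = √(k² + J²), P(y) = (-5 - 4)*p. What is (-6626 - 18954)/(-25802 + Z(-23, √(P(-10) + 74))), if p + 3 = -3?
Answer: 660015160/665742547 + 76740*√73/665742547 ≈ 0.99238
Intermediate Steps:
p = -6 (p = -3 - 3 = -6)
P(y) = 54 (P(y) = (-5 - 4)*(-6) = -9*(-6) = 54)
Z(k, J) = √(J² + k²)
(-6626 - 18954)/(-25802 + Z(-23, √(P(-10) + 74))) = (-6626 - 18954)/(-25802 + √((√(54 + 74))² + (-23)²)) = -25580/(-25802 + √((√128)² + 529)) = -25580/(-25802 + √((8*√2)² + 529)) = -25580/(-25802 + √(128 + 529)) = -25580/(-25802 + √657) = -25580/(-25802 + 3*√73)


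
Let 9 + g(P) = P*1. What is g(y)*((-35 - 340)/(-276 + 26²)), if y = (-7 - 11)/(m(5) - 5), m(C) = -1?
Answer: 45/8 ≈ 5.6250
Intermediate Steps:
y = 3 (y = (-7 - 11)/(-1 - 5) = -18/(-6) = -18*(-⅙) = 3)
g(P) = -9 + P (g(P) = -9 + P*1 = -9 + P)
g(y)*((-35 - 340)/(-276 + 26²)) = (-9 + 3)*((-35 - 340)/(-276 + 26²)) = -(-2250)/(-276 + 676) = -(-2250)/400 = -6*(-15/16) = 45/8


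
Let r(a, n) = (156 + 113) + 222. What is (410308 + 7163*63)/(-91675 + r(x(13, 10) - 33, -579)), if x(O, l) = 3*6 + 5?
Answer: -861577/91184 ≈ -9.4488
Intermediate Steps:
x(O, l) = 23 (x(O, l) = 18 + 5 = 23)
r(a, n) = 491 (r(a, n) = 269 + 222 = 491)
(410308 + 7163*63)/(-91675 + r(x(13, 10) - 33, -579)) = (410308 + 7163*63)/(-91675 + 491) = (410308 + 451269)/(-91184) = 861577*(-1/91184) = -861577/91184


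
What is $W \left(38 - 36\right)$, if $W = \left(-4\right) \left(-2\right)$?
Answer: $16$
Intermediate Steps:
$W = 8$
$W \left(38 - 36\right) = 8 \left(38 - 36\right) = 8 \cdot 2 = 16$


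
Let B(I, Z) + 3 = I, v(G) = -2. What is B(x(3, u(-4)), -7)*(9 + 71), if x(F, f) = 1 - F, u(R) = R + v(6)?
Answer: -400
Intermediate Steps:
u(R) = -2 + R (u(R) = R - 2 = -2 + R)
B(I, Z) = -3 + I
B(x(3, u(-4)), -7)*(9 + 71) = (-3 + (1 - 1*3))*(9 + 71) = (-3 + (1 - 3))*80 = (-3 - 2)*80 = -5*80 = -400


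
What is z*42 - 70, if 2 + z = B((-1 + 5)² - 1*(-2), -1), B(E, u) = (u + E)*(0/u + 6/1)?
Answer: 4130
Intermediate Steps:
B(E, u) = 6*E + 6*u (B(E, u) = (E + u)*(0 + 6*1) = (E + u)*(0 + 6) = (E + u)*6 = 6*E + 6*u)
z = 100 (z = -2 + (6*((-1 + 5)² - 1*(-2)) + 6*(-1)) = -2 + (6*(4² + 2) - 6) = -2 + (6*(16 + 2) - 6) = -2 + (6*18 - 6) = -2 + (108 - 6) = -2 + 102 = 100)
z*42 - 70 = 100*42 - 70 = 4200 - 70 = 4130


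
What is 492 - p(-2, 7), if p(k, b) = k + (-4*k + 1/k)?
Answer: 973/2 ≈ 486.50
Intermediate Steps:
p(k, b) = 1/k - 3*k (p(k, b) = k + (1/k - 4*k) = 1/k - 3*k)
492 - p(-2, 7) = 492 - (1/(-2) - 3*(-2)) = 492 - (-½ + 6) = 492 - 1*11/2 = 492 - 11/2 = 973/2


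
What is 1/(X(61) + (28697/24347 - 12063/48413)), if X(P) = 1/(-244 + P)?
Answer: 215704169913/199317918689 ≈ 1.0822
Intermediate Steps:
1/(X(61) + (28697/24347 - 12063/48413)) = 1/(1/(-244 + 61) + (28697/24347 - 12063/48413)) = 1/(1/(-183) + (28697*(1/24347) - 12063*1/48413)) = 1/(-1/183 + (28697/24347 - 12063/48413)) = 1/(-1/183 + 1095610000/1178711311) = 1/(199317918689/215704169913) = 215704169913/199317918689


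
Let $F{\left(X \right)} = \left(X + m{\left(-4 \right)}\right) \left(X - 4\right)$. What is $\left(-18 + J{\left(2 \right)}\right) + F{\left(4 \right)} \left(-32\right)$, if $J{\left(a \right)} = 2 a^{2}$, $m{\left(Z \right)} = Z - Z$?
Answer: $-10$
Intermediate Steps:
$m{\left(Z \right)} = 0$
$F{\left(X \right)} = X \left(-4 + X\right)$ ($F{\left(X \right)} = \left(X + 0\right) \left(X - 4\right) = X \left(-4 + X\right)$)
$\left(-18 + J{\left(2 \right)}\right) + F{\left(4 \right)} \left(-32\right) = \left(-18 + 2 \cdot 2^{2}\right) + 4 \left(-4 + 4\right) \left(-32\right) = \left(-18 + 2 \cdot 4\right) + 4 \cdot 0 \left(-32\right) = \left(-18 + 8\right) + 0 \left(-32\right) = -10 + 0 = -10$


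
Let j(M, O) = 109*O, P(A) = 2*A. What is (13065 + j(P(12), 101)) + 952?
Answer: 25026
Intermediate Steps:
(13065 + j(P(12), 101)) + 952 = (13065 + 109*101) + 952 = (13065 + 11009) + 952 = 24074 + 952 = 25026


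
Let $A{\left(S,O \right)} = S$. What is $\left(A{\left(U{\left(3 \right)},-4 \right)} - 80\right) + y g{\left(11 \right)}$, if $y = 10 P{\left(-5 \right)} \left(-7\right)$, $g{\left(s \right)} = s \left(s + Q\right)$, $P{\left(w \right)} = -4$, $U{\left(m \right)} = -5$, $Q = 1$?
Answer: $36875$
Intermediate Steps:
$g{\left(s \right)} = s \left(1 + s\right)$ ($g{\left(s \right)} = s \left(s + 1\right) = s \left(1 + s\right)$)
$y = 280$ ($y = 10 \left(-4\right) \left(-7\right) = \left(-40\right) \left(-7\right) = 280$)
$\left(A{\left(U{\left(3 \right)},-4 \right)} - 80\right) + y g{\left(11 \right)} = \left(-5 - 80\right) + 280 \cdot 11 \left(1 + 11\right) = -85 + 280 \cdot 11 \cdot 12 = -85 + 280 \cdot 132 = -85 + 36960 = 36875$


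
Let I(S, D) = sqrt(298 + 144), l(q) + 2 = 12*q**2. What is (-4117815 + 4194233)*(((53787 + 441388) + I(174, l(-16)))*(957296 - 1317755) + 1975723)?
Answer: -13639719643165636 - 27545555862*sqrt(442) ≈ -1.3640e+16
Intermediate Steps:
l(q) = -2 + 12*q**2
I(S, D) = sqrt(442)
(-4117815 + 4194233)*(((53787 + 441388) + I(174, l(-16)))*(957296 - 1317755) + 1975723) = (-4117815 + 4194233)*(((53787 + 441388) + sqrt(442))*(957296 - 1317755) + 1975723) = 76418*((495175 + sqrt(442))*(-360459) + 1975723) = 76418*((-178490285325 - 360459*sqrt(442)) + 1975723) = 76418*(-178488309602 - 360459*sqrt(442)) = -13639719643165636 - 27545555862*sqrt(442)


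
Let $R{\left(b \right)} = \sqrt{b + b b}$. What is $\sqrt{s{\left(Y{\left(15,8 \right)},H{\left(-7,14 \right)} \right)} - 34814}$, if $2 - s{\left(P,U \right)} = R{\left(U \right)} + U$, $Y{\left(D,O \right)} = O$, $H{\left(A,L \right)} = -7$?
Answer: $\sqrt{-34805 - \sqrt{42}} \approx 186.58 i$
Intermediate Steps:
$R{\left(b \right)} = \sqrt{b + b^{2}}$
$s{\left(P,U \right)} = 2 - U - \sqrt{U \left(1 + U\right)}$ ($s{\left(P,U \right)} = 2 - \left(\sqrt{U \left(1 + U\right)} + U\right) = 2 - \left(U + \sqrt{U \left(1 + U\right)}\right) = 2 - U - \sqrt{U \left(1 + U\right)}$)
$\sqrt{s{\left(Y{\left(15,8 \right)},H{\left(-7,14 \right)} \right)} - 34814} = \sqrt{\left(2 - -7 - \sqrt{- 7 \left(1 - 7\right)}\right) - 34814} = \sqrt{\left(2 + 7 - \sqrt{\left(-7\right) \left(-6\right)}\right) - 34814} = \sqrt{\left(2 + 7 - \sqrt{42}\right) - 34814} = \sqrt{\left(9 - \sqrt{42}\right) - 34814} = \sqrt{-34805 - \sqrt{42}}$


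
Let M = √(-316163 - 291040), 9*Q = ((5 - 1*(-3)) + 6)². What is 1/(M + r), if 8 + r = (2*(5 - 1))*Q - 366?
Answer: -16182/52416247 - 243*I*√67467/52416247 ≈ -0.00030872 - 0.0012042*I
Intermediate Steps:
Q = 196/9 (Q = ((5 - 1*(-3)) + 6)²/9 = ((5 + 3) + 6)²/9 = (8 + 6)²/9 = (⅑)*14² = (⅑)*196 = 196/9 ≈ 21.778)
r = -1798/9 (r = -8 + ((2*(5 - 1))*(196/9) - 366) = -8 + ((2*4)*(196/9) - 366) = -8 + (8*(196/9) - 366) = -8 + (1568/9 - 366) = -8 - 1726/9 = -1798/9 ≈ -199.78)
M = 3*I*√67467 (M = √(-607203) = 3*I*√67467 ≈ 779.23*I)
1/(M + r) = 1/(3*I*√67467 - 1798/9) = 1/(-1798/9 + 3*I*√67467)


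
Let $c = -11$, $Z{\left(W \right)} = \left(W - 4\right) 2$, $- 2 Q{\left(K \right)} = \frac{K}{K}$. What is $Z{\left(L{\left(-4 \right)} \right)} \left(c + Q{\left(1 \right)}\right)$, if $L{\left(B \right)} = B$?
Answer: $184$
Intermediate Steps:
$Q{\left(K \right)} = - \frac{1}{2}$ ($Q{\left(K \right)} = - \frac{K \frac{1}{K}}{2} = \left(- \frac{1}{2}\right) 1 = - \frac{1}{2}$)
$Z{\left(W \right)} = -8 + 2 W$ ($Z{\left(W \right)} = \left(-4 + W\right) 2 = -8 + 2 W$)
$Z{\left(L{\left(-4 \right)} \right)} \left(c + Q{\left(1 \right)}\right) = \left(-8 + 2 \left(-4\right)\right) \left(-11 - \frac{1}{2}\right) = \left(-8 - 8\right) \left(- \frac{23}{2}\right) = \left(-16\right) \left(- \frac{23}{2}\right) = 184$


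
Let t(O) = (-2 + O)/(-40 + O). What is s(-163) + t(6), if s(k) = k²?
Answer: 451671/17 ≈ 26569.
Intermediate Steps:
t(O) = (-2 + O)/(-40 + O)
s(-163) + t(6) = (-163)² + (-2 + 6)/(-40 + 6) = 26569 + 4/(-34) = 26569 - 1/34*4 = 26569 - 2/17 = 451671/17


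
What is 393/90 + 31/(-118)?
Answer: 3632/885 ≈ 4.1040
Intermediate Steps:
393/90 + 31/(-118) = 393*(1/90) + 31*(-1/118) = 131/30 - 31/118 = 3632/885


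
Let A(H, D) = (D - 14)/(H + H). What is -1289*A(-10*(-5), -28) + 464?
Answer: 50269/50 ≈ 1005.4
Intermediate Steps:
A(H, D) = (-14 + D)/(2*H) (A(H, D) = (-14 + D)/((2*H)) = (-14 + D)*(1/(2*H)) = (-14 + D)/(2*H))
-1289*A(-10*(-5), -28) + 464 = -1289*(-14 - 28)/(2*((-10*(-5)))) + 464 = -1289*(-42)/(2*50) + 464 = -1289*(-21/50) + 464 = 27069/50 + 464 = 50269/50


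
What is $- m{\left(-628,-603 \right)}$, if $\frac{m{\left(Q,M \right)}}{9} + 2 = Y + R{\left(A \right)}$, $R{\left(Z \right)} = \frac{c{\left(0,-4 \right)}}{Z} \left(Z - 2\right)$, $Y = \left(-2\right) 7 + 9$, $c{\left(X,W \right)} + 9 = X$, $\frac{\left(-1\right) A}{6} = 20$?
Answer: $\frac{2907}{20} \approx 145.35$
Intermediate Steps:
$A = -120$ ($A = \left(-6\right) 20 = -120$)
$c{\left(X,W \right)} = -9 + X$
$Y = -5$ ($Y = -14 + 9 = -5$)
$R{\left(Z \right)} = - \frac{9 \left(-2 + Z\right)}{Z}$ ($R{\left(Z \right)} = \frac{-9 + 0}{Z} \left(Z - 2\right) = - \frac{9}{Z} \left(-2 + Z\right) = - \frac{9 \left(-2 + Z\right)}{Z}$)
$m{\left(Q,M \right)} = - \frac{2907}{20}$ ($m{\left(Q,M \right)} = -18 + 9 \left(-5 - \left(9 - \frac{18}{-120}\right)\right) = -18 + 9 \left(-5 + \left(-9 + 18 \left(- \frac{1}{120}\right)\right)\right) = -18 + 9 \left(-5 - \frac{183}{20}\right) = -18 + 9 \left(- \frac{283}{20}\right) = -18 - \frac{2547}{20} = - \frac{2907}{20}$)
$- m{\left(-628,-603 \right)} = \left(-1\right) \left(- \frac{2907}{20}\right) = \frac{2907}{20}$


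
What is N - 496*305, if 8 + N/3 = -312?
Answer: -152240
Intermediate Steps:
N = -960 (N = -24 + 3*(-312) = -24 - 936 = -960)
N - 496*305 = -960 - 496*305 = -960 - 151280 = -152240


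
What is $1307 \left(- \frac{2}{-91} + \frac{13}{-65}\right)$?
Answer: $- \frac{105867}{455} \approx -232.67$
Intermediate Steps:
$1307 \left(- \frac{2}{-91} + \frac{13}{-65}\right) = 1307 \left(\left(-2\right) \left(- \frac{1}{91}\right) + 13 \left(- \frac{1}{65}\right)\right) = 1307 \left(\frac{2}{91} - \frac{1}{5}\right) = 1307 \left(- \frac{81}{455}\right) = - \frac{105867}{455}$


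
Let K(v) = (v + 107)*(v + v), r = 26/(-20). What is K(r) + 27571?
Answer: 1364809/50 ≈ 27296.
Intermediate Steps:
r = -13/10 (r = 26*(-1/20) = -13/10 ≈ -1.3000)
K(v) = 2*v*(107 + v) (K(v) = (107 + v)*(2*v) = 2*v*(107 + v))
K(r) + 27571 = 2*(-13/10)*(107 - 13/10) + 27571 = 2*(-13/10)*(1057/10) + 27571 = -13741/50 + 27571 = 1364809/50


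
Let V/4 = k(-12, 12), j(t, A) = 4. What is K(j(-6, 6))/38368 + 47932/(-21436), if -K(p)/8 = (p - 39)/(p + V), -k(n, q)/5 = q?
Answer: -589705131/263722448 ≈ -2.2361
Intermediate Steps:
k(n, q) = -5*q
V = -240 (V = 4*(-5*12) = 4*(-60) = -240)
K(p) = -8*(-39 + p)/(-240 + p) (K(p) = -8*(p - 39)/(p - 240) = -8*(-39 + p)/(-240 + p))
K(j(-6, 6))/38368 + 47932/(-21436) = (8*(39 - 1*4)/(-240 + 4))/38368 + 47932/(-21436) = (8*(39 - 4)/(-236))*(1/38368) + 47932*(-1/21436) = (8*(-1/236)*35)*(1/38368) - 521/233 = -70/59*1/38368 - 521/233 = -35/1131856 - 521/233 = -589705131/263722448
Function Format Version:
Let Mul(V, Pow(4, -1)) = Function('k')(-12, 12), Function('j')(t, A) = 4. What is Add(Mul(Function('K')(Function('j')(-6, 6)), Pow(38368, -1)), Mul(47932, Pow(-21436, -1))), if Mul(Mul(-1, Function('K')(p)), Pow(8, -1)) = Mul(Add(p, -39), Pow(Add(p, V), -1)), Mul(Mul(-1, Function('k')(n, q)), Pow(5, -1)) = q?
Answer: Rational(-589705131, 263722448) ≈ -2.2361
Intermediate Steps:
Function('k')(n, q) = Mul(-5, q)
V = -240 (V = Mul(4, Mul(-5, 12)) = Mul(4, -60) = -240)
Function('K')(p) = Mul(-8, Pow(Add(-240, p), -1), Add(-39, p)) (Function('K')(p) = Mul(-8, Mul(Add(p, -39), Pow(Add(p, -240), -1))) = Mul(-8, Mul(Add(-39, p), Pow(Add(-240, p), -1))) = Mul(-8, Mul(Pow(Add(-240, p), -1), Add(-39, p))) = Mul(-8, Pow(Add(-240, p), -1), Add(-39, p)))
Add(Mul(Function('K')(Function('j')(-6, 6)), Pow(38368, -1)), Mul(47932, Pow(-21436, -1))) = Add(Mul(Mul(8, Pow(Add(-240, 4), -1), Add(39, Mul(-1, 4))), Pow(38368, -1)), Mul(47932, Pow(-21436, -1))) = Add(Mul(Mul(8, Pow(-236, -1), Add(39, -4)), Rational(1, 38368)), Mul(47932, Rational(-1, 21436))) = Add(Mul(Mul(8, Rational(-1, 236), 35), Rational(1, 38368)), Rational(-521, 233)) = Add(Mul(Rational(-70, 59), Rational(1, 38368)), Rational(-521, 233)) = Add(Rational(-35, 1131856), Rational(-521, 233)) = Rational(-589705131, 263722448)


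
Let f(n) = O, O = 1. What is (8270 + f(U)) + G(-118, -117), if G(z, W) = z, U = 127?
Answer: 8153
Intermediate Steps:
f(n) = 1
(8270 + f(U)) + G(-118, -117) = (8270 + 1) - 118 = 8271 - 118 = 8153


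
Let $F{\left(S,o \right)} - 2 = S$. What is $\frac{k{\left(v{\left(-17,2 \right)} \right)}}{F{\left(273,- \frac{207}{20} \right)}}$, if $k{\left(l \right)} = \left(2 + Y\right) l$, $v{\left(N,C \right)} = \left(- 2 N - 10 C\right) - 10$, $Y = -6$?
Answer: $- \frac{16}{275} \approx -0.058182$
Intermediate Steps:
$F{\left(S,o \right)} = 2 + S$
$v{\left(N,C \right)} = -10 - 10 C - 2 N$ ($v{\left(N,C \right)} = \left(- 10 C - 2 N\right) - 10 = -10 - 10 C - 2 N$)
$k{\left(l \right)} = - 4 l$ ($k{\left(l \right)} = \left(2 - 6\right) l = - 4 l$)
$\frac{k{\left(v{\left(-17,2 \right)} \right)}}{F{\left(273,- \frac{207}{20} \right)}} = \frac{\left(-4\right) \left(-10 - 20 - -34\right)}{2 + 273} = \frac{\left(-4\right) \left(-10 - 20 + 34\right)}{275} = \left(-4\right) 4 \cdot \frac{1}{275} = \left(-16\right) \frac{1}{275} = - \frac{16}{275}$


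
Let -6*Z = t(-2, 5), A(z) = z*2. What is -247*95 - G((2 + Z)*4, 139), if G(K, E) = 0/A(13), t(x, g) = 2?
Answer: -23465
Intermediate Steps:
A(z) = 2*z
Z = -1/3 (Z = -1/6*2 = -1/3 ≈ -0.33333)
G(K, E) = 0 (G(K, E) = 0/((2*13)) = 0/26 = 0*(1/26) = 0)
-247*95 - G((2 + Z)*4, 139) = -247*95 - 1*0 = -23465 + 0 = -23465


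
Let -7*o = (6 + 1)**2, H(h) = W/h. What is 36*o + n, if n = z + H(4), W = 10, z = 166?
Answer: -167/2 ≈ -83.500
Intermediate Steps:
H(h) = 10/h
o = -7 (o = -(6 + 1)**2/7 = -1/7*7**2 = -1/7*49 = -7)
n = 337/2 (n = 166 + 10/4 = 166 + 10*(1/4) = 166 + 5/2 = 337/2 ≈ 168.50)
36*o + n = 36*(-7) + 337/2 = -252 + 337/2 = -167/2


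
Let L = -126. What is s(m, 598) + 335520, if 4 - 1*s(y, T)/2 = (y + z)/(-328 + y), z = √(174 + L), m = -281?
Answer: 204335990/609 + 8*√3/609 ≈ 3.3553e+5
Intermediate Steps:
z = 4*√3 (z = √(174 - 126) = √48 = 4*√3 ≈ 6.9282)
s(y, T) = 8 - 2*(y + 4*√3)/(-328 + y)
s(m, 598) + 335520 = 2*(-1312 - 4*√3 + 3*(-281))/(-328 - 281) + 335520 = 2*(-1312 - 4*√3 - 843)/(-609) + 335520 = 2*(-1/609)*(-2155 - 4*√3) + 335520 = (4310/609 + 8*√3/609) + 335520 = 204335990/609 + 8*√3/609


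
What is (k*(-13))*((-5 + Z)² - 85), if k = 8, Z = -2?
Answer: 3744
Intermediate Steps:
(k*(-13))*((-5 + Z)² - 85) = (8*(-13))*((-5 - 2)² - 85) = -104*((-7)² - 85) = -104*(49 - 85) = -104*(-36) = 3744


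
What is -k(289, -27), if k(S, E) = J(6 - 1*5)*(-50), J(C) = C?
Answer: 50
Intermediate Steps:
k(S, E) = -50 (k(S, E) = (6 - 1*5)*(-50) = (6 - 5)*(-50) = 1*(-50) = -50)
-k(289, -27) = -1*(-50) = 50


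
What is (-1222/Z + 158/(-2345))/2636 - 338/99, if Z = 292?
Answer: -305184844597/89346244680 ≈ -3.4158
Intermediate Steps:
(-1222/Z + 158/(-2345))/2636 - 338/99 = (-1222/292 + 158/(-2345))/2636 - 338/99 = (-1222*1/292 + 158*(-1/2345))*(1/2636) - 338*1/99 = (-611/146 - 158/2345)*(1/2636) - 338/99 = -1455863/342370*1/2636 - 338/99 = -1455863/902487320 - 338/99 = -305184844597/89346244680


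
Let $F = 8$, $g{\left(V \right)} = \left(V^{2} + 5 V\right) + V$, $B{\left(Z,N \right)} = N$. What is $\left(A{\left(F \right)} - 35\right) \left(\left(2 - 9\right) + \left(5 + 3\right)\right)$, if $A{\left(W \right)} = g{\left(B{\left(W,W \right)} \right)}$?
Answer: $77$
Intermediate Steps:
$g{\left(V \right)} = V^{2} + 6 V$
$A{\left(W \right)} = W \left(6 + W\right)$
$\left(A{\left(F \right)} - 35\right) \left(\left(2 - 9\right) + \left(5 + 3\right)\right) = \left(8 \left(6 + 8\right) - 35\right) \left(\left(2 - 9\right) + \left(5 + 3\right)\right) = \left(8 \cdot 14 - 35\right) \left(-7 + 8\right) = \left(112 - 35\right) 1 = 77 \cdot 1 = 77$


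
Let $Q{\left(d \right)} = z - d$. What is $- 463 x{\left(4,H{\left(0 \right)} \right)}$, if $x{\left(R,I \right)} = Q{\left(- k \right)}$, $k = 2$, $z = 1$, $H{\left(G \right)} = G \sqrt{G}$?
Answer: $-1389$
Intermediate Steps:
$H{\left(G \right)} = G^{\frac{3}{2}}$
$Q{\left(d \right)} = 1 - d$
$x{\left(R,I \right)} = 3$ ($x{\left(R,I \right)} = 1 - \left(-1\right) 2 = 1 - -2 = 1 + 2 = 3$)
$- 463 x{\left(4,H{\left(0 \right)} \right)} = \left(-463\right) 3 = -1389$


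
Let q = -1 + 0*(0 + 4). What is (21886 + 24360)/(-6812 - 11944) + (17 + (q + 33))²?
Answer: 22493455/9378 ≈ 2398.5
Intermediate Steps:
q = -1 (q = -1 + 0*4 = -1 + 0 = -1)
(21886 + 24360)/(-6812 - 11944) + (17 + (q + 33))² = (21886 + 24360)/(-6812 - 11944) + (17 + (-1 + 33))² = 46246/(-18756) + (17 + 32)² = 46246*(-1/18756) + 49² = -23123/9378 + 2401 = 22493455/9378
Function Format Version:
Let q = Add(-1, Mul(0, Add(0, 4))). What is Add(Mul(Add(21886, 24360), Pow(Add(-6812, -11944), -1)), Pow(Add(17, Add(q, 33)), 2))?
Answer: Rational(22493455, 9378) ≈ 2398.5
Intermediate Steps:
q = -1 (q = Add(-1, Mul(0, 4)) = Add(-1, 0) = -1)
Add(Mul(Add(21886, 24360), Pow(Add(-6812, -11944), -1)), Pow(Add(17, Add(q, 33)), 2)) = Add(Mul(Add(21886, 24360), Pow(Add(-6812, -11944), -1)), Pow(Add(17, Add(-1, 33)), 2)) = Add(Mul(46246, Pow(-18756, -1)), Pow(Add(17, 32), 2)) = Add(Mul(46246, Rational(-1, 18756)), Pow(49, 2)) = Add(Rational(-23123, 9378), 2401) = Rational(22493455, 9378)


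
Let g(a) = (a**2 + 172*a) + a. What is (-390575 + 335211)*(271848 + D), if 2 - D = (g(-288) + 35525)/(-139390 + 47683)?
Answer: -1380258657165580/91707 ≈ -1.5051e+10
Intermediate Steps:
g(a) = a**2 + 173*a
D = 252059/91707 (D = 2 - (-288*(173 - 288) + 35525)/(-139390 + 47683) = 2 - (-288*(-115) + 35525)/(-91707) = 2 - (33120 + 35525)*(-1)/91707 = 2 - 68645*(-1)/91707 = 2 - 1*(-68645/91707) = 2 + 68645/91707 = 252059/91707 ≈ 2.7485)
(-390575 + 335211)*(271848 + D) = (-390575 + 335211)*(271848 + 252059/91707) = -55364*24930616595/91707 = -1380258657165580/91707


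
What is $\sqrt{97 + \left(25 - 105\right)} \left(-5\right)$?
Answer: $- 5 \sqrt{17} \approx -20.616$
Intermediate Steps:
$\sqrt{97 + \left(25 - 105\right)} \left(-5\right) = \sqrt{97 - 80} \left(-5\right) = \sqrt{17} \left(-5\right) = - 5 \sqrt{17}$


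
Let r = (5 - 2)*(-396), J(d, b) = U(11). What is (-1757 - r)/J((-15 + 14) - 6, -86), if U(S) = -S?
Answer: 569/11 ≈ 51.727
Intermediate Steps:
J(d, b) = -11 (J(d, b) = -1*11 = -11)
r = -1188 (r = 3*(-396) = -1188)
(-1757 - r)/J((-15 + 14) - 6, -86) = (-1757 - 1*(-1188))/(-11) = (-1757 + 1188)*(-1/11) = -569*(-1/11) = 569/11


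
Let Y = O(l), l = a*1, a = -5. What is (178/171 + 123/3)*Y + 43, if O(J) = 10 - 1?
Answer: 8006/19 ≈ 421.37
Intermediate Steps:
l = -5 (l = -5*1 = -5)
O(J) = 9
Y = 9
(178/171 + 123/3)*Y + 43 = (178/171 + 123/3)*9 + 43 = (178*(1/171) + 123*(⅓))*9 + 43 = (178/171 + 41)*9 + 43 = (7189/171)*9 + 43 = 7189/19 + 43 = 8006/19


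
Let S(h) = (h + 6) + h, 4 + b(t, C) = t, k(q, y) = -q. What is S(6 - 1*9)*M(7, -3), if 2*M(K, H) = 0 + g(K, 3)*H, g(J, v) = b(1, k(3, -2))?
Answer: 0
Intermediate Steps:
b(t, C) = -4 + t
g(J, v) = -3 (g(J, v) = -4 + 1 = -3)
M(K, H) = -3*H/2 (M(K, H) = (0 - 3*H)/2 = (-3*H)/2 = -3*H/2)
S(h) = 6 + 2*h (S(h) = (6 + h) + h = 6 + 2*h)
S(6 - 1*9)*M(7, -3) = (6 + 2*(6 - 1*9))*(-3/2*(-3)) = (6 + 2*(6 - 9))*(9/2) = (6 + 2*(-3))*(9/2) = (6 - 6)*(9/2) = 0*(9/2) = 0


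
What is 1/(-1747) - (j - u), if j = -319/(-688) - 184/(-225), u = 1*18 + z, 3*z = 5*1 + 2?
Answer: 5152155251/270435600 ≈ 19.051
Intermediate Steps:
z = 7/3 (z = (5*1 + 2)/3 = (5 + 2)/3 = (⅓)*7 = 7/3 ≈ 2.3333)
u = 61/3 (u = 1*18 + 7/3 = 18 + 7/3 = 61/3 ≈ 20.333)
j = 198367/154800 (j = -319*(-1/688) - 184*(-1/225) = 319/688 + 184/225 = 198367/154800 ≈ 1.2814)
1/(-1747) - (j - u) = 1/(-1747) - (198367/154800 - 1*61/3) = -1/1747 - (198367/154800 - 61/3) = -1/1747 - 1*(-2949233/154800) = -1/1747 + 2949233/154800 = 5152155251/270435600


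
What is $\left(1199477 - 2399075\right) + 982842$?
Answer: $-216756$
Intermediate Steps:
$\left(1199477 - 2399075\right) + 982842 = -1199598 + 982842 = -216756$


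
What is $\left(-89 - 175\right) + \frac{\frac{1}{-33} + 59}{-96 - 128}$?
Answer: $- \frac{139531}{528} \approx -264.26$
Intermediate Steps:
$\left(-89 - 175\right) + \frac{\frac{1}{-33} + 59}{-96 - 128} = -264 + \frac{- \frac{1}{33} + 59}{-224} = -264 + \frac{1946}{33} \left(- \frac{1}{224}\right) = -264 - \frac{139}{528} = - \frac{139531}{528}$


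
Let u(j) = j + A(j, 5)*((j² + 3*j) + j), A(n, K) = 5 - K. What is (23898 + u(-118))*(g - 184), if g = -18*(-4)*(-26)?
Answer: -48891680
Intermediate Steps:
g = -1872 (g = 72*(-26) = -1872)
u(j) = j (u(j) = j + (5 - 1*5)*((j² + 3*j) + j) = j + (5 - 5)*(j² + 4*j) = j + 0*(j² + 4*j) = j + 0 = j)
(23898 + u(-118))*(g - 184) = (23898 - 118)*(-1872 - 184) = 23780*(-2056) = -48891680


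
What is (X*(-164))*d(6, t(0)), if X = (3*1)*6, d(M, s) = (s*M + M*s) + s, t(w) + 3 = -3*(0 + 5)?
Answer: 690768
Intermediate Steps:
t(w) = -18 (t(w) = -3 - 3*(0 + 5) = -3 - 3*5 = -3 - 15 = -18)
d(M, s) = s + 2*M*s (d(M, s) = (M*s + M*s) + s = 2*M*s + s = s + 2*M*s)
X = 18 (X = 3*6 = 18)
(X*(-164))*d(6, t(0)) = (18*(-164))*(-18*(1 + 2*6)) = -(-53136)*(1 + 12) = -(-53136)*13 = -2952*(-234) = 690768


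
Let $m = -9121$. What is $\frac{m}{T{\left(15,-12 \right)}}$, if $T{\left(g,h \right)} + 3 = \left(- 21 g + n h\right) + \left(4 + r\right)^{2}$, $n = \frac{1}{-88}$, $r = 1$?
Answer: $\frac{200662}{6443} \approx 31.144$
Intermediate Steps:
$n = - \frac{1}{88} \approx -0.011364$
$T{\left(g,h \right)} = 22 - 21 g - \frac{h}{88}$ ($T{\left(g,h \right)} = -3 - \left(- \left(4 + 1\right)^{2} + 21 g + \frac{h}{88}\right) = -3 - \left(-25 + 21 g + \frac{h}{88}\right) = 22 - 21 g - \frac{h}{88}$)
$\frac{m}{T{\left(15,-12 \right)}} = - \frac{9121}{22 - 315 - - \frac{3}{22}} = - \frac{9121}{22 - 315 + \frac{3}{22}} = - \frac{9121}{- \frac{6443}{22}} = \left(-9121\right) \left(- \frac{22}{6443}\right) = \frac{200662}{6443}$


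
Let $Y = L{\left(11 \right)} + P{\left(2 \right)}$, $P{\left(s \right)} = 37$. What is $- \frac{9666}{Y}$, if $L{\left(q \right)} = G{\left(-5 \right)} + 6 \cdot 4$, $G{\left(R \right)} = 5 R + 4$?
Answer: $- \frac{4833}{20} \approx -241.65$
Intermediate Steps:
$G{\left(R \right)} = 4 + 5 R$
$L{\left(q \right)} = 3$ ($L{\left(q \right)} = \left(4 + 5 \left(-5\right)\right) + 6 \cdot 4 = \left(4 - 25\right) + 24 = -21 + 24 = 3$)
$Y = 40$ ($Y = 3 + 37 = 40$)
$- \frac{9666}{Y} = - \frac{9666}{40} = \left(-9666\right) \frac{1}{40} = - \frac{4833}{20}$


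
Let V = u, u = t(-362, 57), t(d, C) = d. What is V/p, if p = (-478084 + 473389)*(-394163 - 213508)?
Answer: -362/2853015345 ≈ -1.2688e-7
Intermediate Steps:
u = -362
V = -362
p = 2853015345 (p = -4695*(-607671) = 2853015345)
V/p = -362/2853015345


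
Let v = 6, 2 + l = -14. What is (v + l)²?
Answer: 100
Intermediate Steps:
l = -16 (l = -2 - 14 = -16)
(v + l)² = (6 - 16)² = (-10)² = 100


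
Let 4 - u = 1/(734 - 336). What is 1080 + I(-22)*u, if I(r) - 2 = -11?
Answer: 415521/398 ≈ 1044.0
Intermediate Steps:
u = 1591/398 (u = 4 - 1/(734 - 336) = 4 - 1/398 = 1591/398 ≈ 3.9975)
I(r) = -9 (I(r) = 2 - 11 = -9)
1080 + I(-22)*u = 1080 - 9*1591/398 = 1080 - 14319/398 = 415521/398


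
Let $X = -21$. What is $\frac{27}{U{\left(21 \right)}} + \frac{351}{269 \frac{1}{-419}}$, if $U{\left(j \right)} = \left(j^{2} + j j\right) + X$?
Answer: $- \frac{42206382}{77203} \approx -546.69$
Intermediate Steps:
$U{\left(j \right)} = -21 + 2 j^{2}$ ($U{\left(j \right)} = \left(j^{2} + j j\right) - 21 = \left(j^{2} + j^{2}\right) - 21 = 2 j^{2} - 21 = -21 + 2 j^{2}$)
$\frac{27}{U{\left(21 \right)}} + \frac{351}{269 \frac{1}{-419}} = \frac{27}{-21 + 2 \cdot 21^{2}} + \frac{351}{269 \frac{1}{-419}} = \frac{27}{-21 + 2 \cdot 441} + \frac{351}{269 \left(- \frac{1}{419}\right)} = \frac{27}{-21 + 882} + \frac{351}{- \frac{269}{419}} = \frac{27}{861} + 351 \left(- \frac{419}{269}\right) = 27 \cdot \frac{1}{861} - \frac{147069}{269} = \frac{9}{287} - \frac{147069}{269} = - \frac{42206382}{77203}$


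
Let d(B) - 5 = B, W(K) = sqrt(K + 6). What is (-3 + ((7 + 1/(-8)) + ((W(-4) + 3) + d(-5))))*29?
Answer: 1595/8 + 29*sqrt(2) ≈ 240.39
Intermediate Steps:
W(K) = sqrt(6 + K)
d(B) = 5 + B
(-3 + ((7 + 1/(-8)) + ((W(-4) + 3) + d(-5))))*29 = (-3 + ((7 + 1/(-8)) + ((sqrt(6 - 4) + 3) + (5 - 5))))*29 = (-3 + ((7 - 1/8) + ((sqrt(2) + 3) + 0)))*29 = (-3 + (55/8 + ((3 + sqrt(2)) + 0)))*29 = (-3 + (55/8 + (3 + sqrt(2))))*29 = (-3 + (79/8 + sqrt(2)))*29 = (55/8 + sqrt(2))*29 = 1595/8 + 29*sqrt(2)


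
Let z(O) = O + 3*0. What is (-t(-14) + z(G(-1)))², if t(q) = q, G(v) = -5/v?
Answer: 361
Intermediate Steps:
z(O) = O (z(O) = O + 0 = O)
(-t(-14) + z(G(-1)))² = (-1*(-14) - 5/(-1))² = (14 - 5*(-1))² = (14 + 5)² = 19² = 361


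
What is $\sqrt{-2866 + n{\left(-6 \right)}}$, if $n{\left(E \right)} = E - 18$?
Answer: $17 i \sqrt{10} \approx 53.759 i$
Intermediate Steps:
$n{\left(E \right)} = -18 + E$ ($n{\left(E \right)} = E - 18 = -18 + E$)
$\sqrt{-2866 + n{\left(-6 \right)}} = \sqrt{-2866 - 24} = \sqrt{-2890} = 17 i \sqrt{10}$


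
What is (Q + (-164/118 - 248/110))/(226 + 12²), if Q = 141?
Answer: 445719/1200650 ≈ 0.37123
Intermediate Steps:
(Q + (-164/118 - 248/110))/(226 + 12²) = (141 + (-164/118 - 248/110))/(226 + 12²) = (141 + (-164*1/118 - 248*1/110))/(226 + 144) = (141 + (-82/59 - 124/55))/370 = (141 - 11826/3245)*(1/370) = (445719/3245)*(1/370) = 445719/1200650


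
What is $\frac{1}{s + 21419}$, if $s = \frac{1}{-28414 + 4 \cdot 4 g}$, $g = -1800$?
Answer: $\frac{57214}{1225466665} \approx 4.6687 \cdot 10^{-5}$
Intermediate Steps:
$s = - \frac{1}{57214}$ ($s = \frac{1}{-28414 + 4 \cdot 4 \left(-1800\right)} = \frac{1}{-28414 + 16 \left(-1800\right)} = \frac{1}{-28414 - 28800} = \frac{1}{-57214} = - \frac{1}{57214} \approx -1.7478 \cdot 10^{-5}$)
$\frac{1}{s + 21419} = \frac{1}{- \frac{1}{57214} + 21419} = \frac{1}{\frac{1225466665}{57214}} = \frac{57214}{1225466665}$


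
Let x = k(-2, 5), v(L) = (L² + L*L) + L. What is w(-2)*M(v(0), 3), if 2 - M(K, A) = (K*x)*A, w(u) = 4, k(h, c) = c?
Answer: 8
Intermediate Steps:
v(L) = L + 2*L² (v(L) = (L² + L²) + L = 2*L² + L = L + 2*L²)
x = 5
M(K, A) = 2 - 5*A*K (M(K, A) = 2 - K*5*A = 2 - 5*K*A = 2 - 5*A*K)
w(-2)*M(v(0), 3) = 4*(2 - 5*3*0*(1 + 2*0)) = 4*(2 - 5*3*0*(1 + 0)) = 4*(2 - 5*3*0*1) = 4*(2 - 5*3*0) = 4*(2 + 0) = 4*2 = 8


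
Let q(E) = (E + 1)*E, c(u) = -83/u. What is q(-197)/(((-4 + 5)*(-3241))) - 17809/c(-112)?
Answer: -923961332/38429 ≈ -24043.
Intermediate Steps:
q(E) = E*(1 + E) (q(E) = (1 + E)*E = E*(1 + E))
q(-197)/(((-4 + 5)*(-3241))) - 17809/c(-112) = (-197*(1 - 197))/(((-4 + 5)*(-3241))) - 17809/((-83/(-112))) = (-197*(-196))/((1*(-3241))) - 17809/((-83*(-1/112))) = 38612/(-3241) - 17809/83/112 = 38612*(-1/3241) - 17809*112/83 = -5516/463 - 1994608/83 = -923961332/38429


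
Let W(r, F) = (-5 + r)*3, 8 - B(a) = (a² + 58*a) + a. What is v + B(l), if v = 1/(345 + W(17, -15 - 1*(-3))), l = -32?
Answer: 332233/381 ≈ 872.00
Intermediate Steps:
B(a) = 8 - a² - 59*a (B(a) = 8 - ((a² + 58*a) + a) = 8 - (a² + 59*a) = 8 + (-a² - 59*a) = 8 - a² - 59*a)
W(r, F) = -15 + 3*r
v = 1/381 (v = 1/(345 + (-15 + 3*17)) = 1/(345 + (-15 + 51)) = 1/(345 + 36) = 1/381 ≈ 0.0026247)
v + B(l) = 1/381 + (8 - 1*(-32)² - 59*(-32)) = 1/381 + (8 - 1*1024 + 1888) = 1/381 + (8 - 1024 + 1888) = 1/381 + 872 = 332233/381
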